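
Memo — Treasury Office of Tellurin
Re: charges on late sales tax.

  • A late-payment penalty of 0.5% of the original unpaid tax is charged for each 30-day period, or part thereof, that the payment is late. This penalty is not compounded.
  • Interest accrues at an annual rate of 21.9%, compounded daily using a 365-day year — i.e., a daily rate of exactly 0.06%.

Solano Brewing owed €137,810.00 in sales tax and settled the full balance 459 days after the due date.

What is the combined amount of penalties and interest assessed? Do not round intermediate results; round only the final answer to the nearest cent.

€54,703.49

Penalty periods: ⌈459/30⌉ = 16; penalty = 16 × 0.5% × €137,810.00 = €11,024.80
Interest: €137,810.00 × ((1 + 0.0006)^459 − 1) = €137,810.00 × 0.31694863… = €43,678.6900…
Penalties + interest = €11,024.8000 + €43,678.6900… = €54,703.49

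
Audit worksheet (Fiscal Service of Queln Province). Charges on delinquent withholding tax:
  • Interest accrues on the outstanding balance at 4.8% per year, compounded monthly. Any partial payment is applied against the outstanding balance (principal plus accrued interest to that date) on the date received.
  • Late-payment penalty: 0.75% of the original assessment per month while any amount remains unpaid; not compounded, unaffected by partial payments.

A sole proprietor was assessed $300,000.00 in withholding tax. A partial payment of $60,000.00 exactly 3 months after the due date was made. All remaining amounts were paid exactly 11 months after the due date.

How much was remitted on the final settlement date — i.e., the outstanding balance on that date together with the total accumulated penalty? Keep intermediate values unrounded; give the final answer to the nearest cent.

$276,270.10

Monthly rate = 4.8% ÷ 12 = 0.4%
Balance at month 3: $300,000.0000 × (1 + 0.004)^3 = $303,614.4192
After $60,000.00 payment: $303,614.4192 − $60,000.00 = $243,614.4192
Balance at month 11: $243,614.4192 × (1 + 0.004)^8 = $251,520.0974…
Penalty: 11 × 0.75% × $300,000.00 = $24,750.00
Final settlement = outstanding balance + penalty = $251,520.0974… + $24,750.00 = $276,270.10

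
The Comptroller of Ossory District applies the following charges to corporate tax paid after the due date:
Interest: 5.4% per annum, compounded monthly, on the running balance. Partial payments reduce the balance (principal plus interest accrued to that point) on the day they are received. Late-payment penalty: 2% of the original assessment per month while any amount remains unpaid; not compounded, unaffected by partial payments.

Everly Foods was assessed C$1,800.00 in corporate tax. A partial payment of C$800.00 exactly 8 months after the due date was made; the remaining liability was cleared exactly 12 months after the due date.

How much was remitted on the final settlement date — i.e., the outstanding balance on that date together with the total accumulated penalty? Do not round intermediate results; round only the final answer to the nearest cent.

Monthly rate = 5.4% ÷ 12 = 0.45%
Balance at month 8: C$1,800.0000 × (1 + 0.0045)^8 = C$1,865.8298…
After C$800.00 payment: C$1,865.8298… − C$800.00 = C$1,065.8298…
Balance at month 12: C$1,065.8298… × (1 + 0.0045)^4 = C$1,085.1447…
Penalty: 12 × 2% × C$1,800.00 = C$432.00
Final settlement = outstanding balance + penalty = C$1,085.1447… + C$432.00 = C$1,517.14

C$1,517.14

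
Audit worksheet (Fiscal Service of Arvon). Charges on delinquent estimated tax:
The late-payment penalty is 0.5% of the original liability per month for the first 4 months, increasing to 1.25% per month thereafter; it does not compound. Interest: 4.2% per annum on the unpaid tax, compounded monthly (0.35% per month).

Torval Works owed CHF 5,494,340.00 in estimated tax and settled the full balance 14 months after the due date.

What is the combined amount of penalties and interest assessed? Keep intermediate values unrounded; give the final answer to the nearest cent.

CHF 1,072,113.35

Penalty, months 1–4: 4 × 0.5% × CHF 5,494,340.00 = CHF 109,886.80
Penalty, months 5–14: 10 × 1.25% × CHF 5,494,340.00 = CHF 686,792.50
Interest: CHF 5,494,340.00 × ((1 + 0.0035)^14 − 1) = CHF 5,494,340.00 × 0.0501305… = CHF 275,434.0541…
Penalties + interest = CHF 796,679.3000 + CHF 275,434.0541… = CHF 1,072,113.35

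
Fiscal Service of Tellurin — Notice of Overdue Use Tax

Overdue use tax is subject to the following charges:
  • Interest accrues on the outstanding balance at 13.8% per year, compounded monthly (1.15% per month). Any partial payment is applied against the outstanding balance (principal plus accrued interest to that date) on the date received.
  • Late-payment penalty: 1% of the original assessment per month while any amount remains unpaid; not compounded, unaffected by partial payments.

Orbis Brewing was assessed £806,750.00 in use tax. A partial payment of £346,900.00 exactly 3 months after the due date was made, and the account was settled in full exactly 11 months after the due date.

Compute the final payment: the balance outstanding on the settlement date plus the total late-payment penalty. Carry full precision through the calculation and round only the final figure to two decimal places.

Balance at month 3: £806,750.0000 × (1 + 0.0115)^3 = £834,904.1800…
After £346,900.00 payment: £834,904.1800… − £346,900.00 = £488,004.1800…
Balance at month 11: £488,004.1800… × (1 + 0.0115)^8 = £534,749.8099…
Penalty: 11 × 1% × £806,750.00 = £88,742.50
Final settlement = outstanding balance + penalty = £534,749.8099… + £88,742.50 = £623,492.31

£623,492.31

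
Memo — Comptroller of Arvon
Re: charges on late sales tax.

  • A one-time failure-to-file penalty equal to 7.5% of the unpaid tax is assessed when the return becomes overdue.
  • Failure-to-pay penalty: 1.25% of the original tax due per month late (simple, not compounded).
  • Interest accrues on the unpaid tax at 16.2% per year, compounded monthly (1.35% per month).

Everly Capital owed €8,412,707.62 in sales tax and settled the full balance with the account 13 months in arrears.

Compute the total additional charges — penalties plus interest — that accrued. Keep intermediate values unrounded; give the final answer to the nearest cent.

Failure-to-file penalty: 7.5% × €8,412,707.62 = €630,953.07…
Failure-to-pay penalty: 13 × 1.25% × €8,412,707.62 = €1,367,064.99…
Interest: €8,412,707.62 × ((1 + 0.0135)^13 − 1) = €8,412,707.62 × 0.1904435… = €1,602,145.5143…
Penalties + interest = €1,998,018.0598… + €1,602,145.5143… = €3,600,163.57

€3,600,163.57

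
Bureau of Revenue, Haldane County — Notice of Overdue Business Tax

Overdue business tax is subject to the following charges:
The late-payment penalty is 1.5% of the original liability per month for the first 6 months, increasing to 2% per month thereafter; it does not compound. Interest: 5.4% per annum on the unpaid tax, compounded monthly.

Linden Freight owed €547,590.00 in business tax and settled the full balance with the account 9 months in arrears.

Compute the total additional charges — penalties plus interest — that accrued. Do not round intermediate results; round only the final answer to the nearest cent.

Penalty, months 1–6: 6 × 1.5% × €547,590.00 = €49,283.10
Penalty, months 7–9: 3 × 2% × €547,590.00 = €32,855.40
Interest (5.4%/yr ÷ 12 = 0.45%/month): €547,590.00 × ((1 + 0.0045)^9 − 1) = €22,580.8081…
Penalties + interest = €82,138.5000 + €22,580.8081… = €104,719.31

€104,719.31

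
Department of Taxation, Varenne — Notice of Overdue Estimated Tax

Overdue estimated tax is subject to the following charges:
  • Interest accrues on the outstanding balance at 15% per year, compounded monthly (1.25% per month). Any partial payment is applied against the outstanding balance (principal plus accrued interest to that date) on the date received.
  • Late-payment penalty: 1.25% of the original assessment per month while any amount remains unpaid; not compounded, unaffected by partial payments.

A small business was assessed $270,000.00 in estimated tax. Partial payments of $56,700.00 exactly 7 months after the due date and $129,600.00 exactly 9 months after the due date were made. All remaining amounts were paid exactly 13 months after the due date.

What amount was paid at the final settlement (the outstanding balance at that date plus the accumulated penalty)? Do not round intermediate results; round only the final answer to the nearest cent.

Balance at month 7: $270,000.0000 × (1 + 0.0125)^7 = $294,529.6270…
After $56,700.00 payment: $294,529.6270… − $56,700.00 = $237,829.6270…
Balance at month 9: $237,829.6270… × (1 + 0.0125)^2 = $243,812.5285…
After $129,600.00 payment: $243,812.5285… − $129,600.00 = $114,212.5285…
Balance at month 13: $114,212.5285… × (1 + 0.0125)^4 = $120,031.1243…
Penalty: 13 × 1.25% × $270,000.00 = $43,875.00
Final settlement = outstanding balance + penalty = $120,031.1243… + $43,875.00 = $163,906.12

$163,906.12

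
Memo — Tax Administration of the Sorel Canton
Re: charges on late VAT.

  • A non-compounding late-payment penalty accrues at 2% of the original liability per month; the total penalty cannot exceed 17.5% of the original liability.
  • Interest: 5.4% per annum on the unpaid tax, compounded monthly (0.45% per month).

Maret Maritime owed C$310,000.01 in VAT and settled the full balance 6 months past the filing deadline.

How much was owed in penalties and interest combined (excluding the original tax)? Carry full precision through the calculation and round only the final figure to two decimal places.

Penalty: 6 × 2% × C$310,000.01 = C$37,200.00… (below the 17.5% cap of C$54,250.00…)
Interest: C$310,000.01 × ((1 + 0.0045)^6 − 1) = C$310,000.01 × 0.0273056… = C$8,464.7297…
Penalties + interest = C$37,200.0012 + C$8,464.7297… = C$45,664.73

C$45,664.73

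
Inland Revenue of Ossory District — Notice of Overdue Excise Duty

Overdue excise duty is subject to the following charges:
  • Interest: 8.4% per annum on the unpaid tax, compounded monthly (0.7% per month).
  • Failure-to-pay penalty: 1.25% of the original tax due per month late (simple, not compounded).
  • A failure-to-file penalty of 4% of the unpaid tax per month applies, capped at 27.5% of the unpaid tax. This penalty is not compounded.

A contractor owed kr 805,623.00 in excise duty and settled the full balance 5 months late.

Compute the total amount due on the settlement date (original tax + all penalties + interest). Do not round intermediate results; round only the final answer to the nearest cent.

kr 1,045,693.37

Failure-to-file: 5 × 4% × kr 805,623.00 = kr 161,124.60 (under the 27.5% cap)
Failure-to-pay penalty: 5 × 1.25% × kr 805,623.00 = kr 50,351.44…
Interest: kr 805,623.00 × ((1 + 0.007)^5 − 1) = kr 805,623.00 × 0.0354934… = kr 28,594.3332…
Total = kr 805,623.00 + kr 211,476.0375 + kr 28,594.3332… = kr 1,045,693.37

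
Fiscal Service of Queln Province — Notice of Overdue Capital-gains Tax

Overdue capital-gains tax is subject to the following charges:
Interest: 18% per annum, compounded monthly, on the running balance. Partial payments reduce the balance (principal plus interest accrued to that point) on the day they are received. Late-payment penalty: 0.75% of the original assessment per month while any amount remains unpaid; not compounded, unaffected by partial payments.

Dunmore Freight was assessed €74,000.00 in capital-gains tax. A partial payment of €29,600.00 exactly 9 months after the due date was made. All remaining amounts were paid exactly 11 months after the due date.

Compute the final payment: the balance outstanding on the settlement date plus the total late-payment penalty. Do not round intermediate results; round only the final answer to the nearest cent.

€62,778.56

Monthly rate = 18% ÷ 12 = 1.5%
Balance at month 9: €74,000.0000 × (1 + 0.015)^9 = €84,610.8582…
After €29,600.00 payment: €84,610.8582… − €29,600.00 = €55,010.8582…
Balance at month 11: €55,010.8582… × (1 + 0.015)^2 = €56,673.5614…
Penalty: 11 × 0.75% × €74,000.00 = €6,105.00
Final settlement = outstanding balance + penalty = €56,673.5614… + €6,105.00 = €62,778.56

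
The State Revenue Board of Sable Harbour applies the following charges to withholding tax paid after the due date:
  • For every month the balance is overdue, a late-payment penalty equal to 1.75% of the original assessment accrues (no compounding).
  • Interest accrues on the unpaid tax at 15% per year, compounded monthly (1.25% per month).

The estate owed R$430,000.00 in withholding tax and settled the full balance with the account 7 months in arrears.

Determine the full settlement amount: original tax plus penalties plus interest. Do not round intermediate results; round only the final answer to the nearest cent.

R$521,740.70

Late-payment penalty: 7 × 1.75% × R$430,000.00 = R$52,675.00
Interest: R$430,000.00 × ((1 + 0.0125)^7 − 1) = R$430,000.00 × 0.0908505… = R$39,065.7022…
Total = R$430,000.00 + R$52,675.0000 + R$39,065.7022… = R$521,740.70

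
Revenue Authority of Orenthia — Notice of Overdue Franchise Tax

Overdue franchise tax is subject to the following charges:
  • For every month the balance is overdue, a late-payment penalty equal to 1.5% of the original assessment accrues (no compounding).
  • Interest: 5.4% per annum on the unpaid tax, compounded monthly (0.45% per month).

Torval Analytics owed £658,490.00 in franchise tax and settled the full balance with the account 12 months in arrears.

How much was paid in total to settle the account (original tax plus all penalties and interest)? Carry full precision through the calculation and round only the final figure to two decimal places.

Late-payment penalty = 1.5% × £658,490.00 × 12 mo = £118,528.20
Interest: £658,490.00 × ((1 + 0.0045)^12 − 1) = £658,490.00 × 0.0553568… = £36,451.8676…
Total = £658,490.00 + £118,528.2000 + £36,451.8676… = £813,470.07

£813,470.07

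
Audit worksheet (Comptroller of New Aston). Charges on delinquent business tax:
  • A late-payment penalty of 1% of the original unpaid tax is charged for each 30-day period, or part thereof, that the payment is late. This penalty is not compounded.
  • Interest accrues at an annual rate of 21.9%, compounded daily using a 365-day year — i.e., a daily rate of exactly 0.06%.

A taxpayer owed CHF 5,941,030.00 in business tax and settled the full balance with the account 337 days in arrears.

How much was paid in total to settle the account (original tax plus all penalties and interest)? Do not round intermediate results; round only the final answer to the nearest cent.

Penalty periods: ⌈337/30⌉ = 12; penalty = 12 × 1% × CHF 5,941,030.00 = CHF 712,923.60
Interest: CHF 5,941,030.00 × ((1 + 0.0006)^337 − 1) = CHF 5,941,030.00 × 0.22401858… = CHF 1,330,901.1083…
Total = CHF 5,941,030.00 + CHF 712,923.6000 + CHF 1,330,901.1083… = CHF 7,984,854.71

CHF 7,984,854.71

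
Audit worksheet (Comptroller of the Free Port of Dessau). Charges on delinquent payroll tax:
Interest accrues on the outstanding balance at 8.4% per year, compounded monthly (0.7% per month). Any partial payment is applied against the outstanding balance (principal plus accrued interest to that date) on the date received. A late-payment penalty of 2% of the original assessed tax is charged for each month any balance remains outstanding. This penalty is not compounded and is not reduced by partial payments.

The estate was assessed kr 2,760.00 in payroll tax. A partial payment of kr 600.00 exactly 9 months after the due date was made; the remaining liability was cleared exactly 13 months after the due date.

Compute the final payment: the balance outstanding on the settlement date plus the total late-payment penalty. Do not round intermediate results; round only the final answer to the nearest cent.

kr 3,122.61

Balance at month 9: kr 2,760.0000 × (1 + 0.007)^9 = kr 2,938.8290…
After kr 600.00 payment: kr 2,938.8290… − kr 600.00 = kr 2,338.8290…
Balance at month 13: kr 2,338.8290… × (1 + 0.007)^4 = kr 2,405.0070…
Penalty: 13 × 2% × kr 2,760.00 = kr 717.60
Final settlement = outstanding balance + penalty = kr 2,405.0070… + kr 717.60 = kr 3,122.61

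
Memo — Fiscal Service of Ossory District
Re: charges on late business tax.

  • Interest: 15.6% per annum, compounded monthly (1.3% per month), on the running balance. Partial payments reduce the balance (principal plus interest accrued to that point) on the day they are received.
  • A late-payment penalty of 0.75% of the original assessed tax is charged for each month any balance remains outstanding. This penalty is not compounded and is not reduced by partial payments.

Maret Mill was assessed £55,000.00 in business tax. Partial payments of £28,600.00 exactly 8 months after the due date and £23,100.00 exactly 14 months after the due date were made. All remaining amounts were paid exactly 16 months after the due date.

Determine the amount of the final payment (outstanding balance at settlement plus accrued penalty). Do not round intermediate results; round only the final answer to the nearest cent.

£18,808.20

Balance at month 8: £55,000.0000 × (1 + 0.013)^8 = £60,987.1379…
After £28,600.00 payment: £60,987.1379… − £28,600.00 = £32,387.1379…
Balance at month 14: £32,387.1379… × (1 + 0.013)^6 = £34,996.8731…
After £23,100.00 payment: £34,996.8731… − £23,100.00 = £11,896.8731…
Balance at month 16: £11,896.8731… × (1 + 0.013)^2 = £12,208.2023…
Penalty: 16 × 0.75% × £55,000.00 = £6,600.00
Final settlement = outstanding balance + penalty = £12,208.2023… + £6,600.00 = £18,808.20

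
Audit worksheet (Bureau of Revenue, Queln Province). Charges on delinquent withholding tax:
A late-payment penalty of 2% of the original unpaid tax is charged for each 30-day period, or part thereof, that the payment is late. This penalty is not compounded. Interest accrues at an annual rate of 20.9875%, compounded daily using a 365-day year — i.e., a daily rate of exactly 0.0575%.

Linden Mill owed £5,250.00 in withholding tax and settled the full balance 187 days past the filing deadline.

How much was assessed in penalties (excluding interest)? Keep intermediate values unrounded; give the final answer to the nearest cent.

£735.00

Penalty periods: ⌈187/30⌉ = 7; penalty = 7 × 2% × £5,250.00 = £735.00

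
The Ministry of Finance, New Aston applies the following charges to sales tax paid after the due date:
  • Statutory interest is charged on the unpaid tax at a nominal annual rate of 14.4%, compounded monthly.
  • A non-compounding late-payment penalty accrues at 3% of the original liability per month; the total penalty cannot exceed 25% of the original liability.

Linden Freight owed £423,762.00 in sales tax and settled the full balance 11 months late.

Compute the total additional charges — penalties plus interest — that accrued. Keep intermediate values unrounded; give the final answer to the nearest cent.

Penalty (uncapped): 11 × 3% × £423,762.00 = £139,841.46; cap = 25% × £423,762.00 = £105,940.50 → penalty = £105,940.50
Interest (14.4%/yr ÷ 12 = 1.2%/month): £423,762.00 × ((1 + 0.012)^11 − 1) = £59,416.5511…
Penalties + interest = £105,940.5000 + £59,416.5511… = £165,357.05

£165,357.05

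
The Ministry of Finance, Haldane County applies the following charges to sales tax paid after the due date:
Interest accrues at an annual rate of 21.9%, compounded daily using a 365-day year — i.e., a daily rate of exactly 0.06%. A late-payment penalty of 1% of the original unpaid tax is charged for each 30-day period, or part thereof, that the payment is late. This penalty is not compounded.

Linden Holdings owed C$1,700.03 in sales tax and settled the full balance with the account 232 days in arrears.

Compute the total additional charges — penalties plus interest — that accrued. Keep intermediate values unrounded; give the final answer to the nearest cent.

C$389.83

Penalty periods: ⌈232/30⌉ = 8; penalty = 8 × 1% × C$1,700.03 = C$136.00…
Interest: C$1,700.03 × ((1 + 0.0006)^232 − 1) = C$1,700.03 × 0.14930597… = C$253.8246…
Penalties + interest = C$136.0024 + C$253.8246… = C$389.83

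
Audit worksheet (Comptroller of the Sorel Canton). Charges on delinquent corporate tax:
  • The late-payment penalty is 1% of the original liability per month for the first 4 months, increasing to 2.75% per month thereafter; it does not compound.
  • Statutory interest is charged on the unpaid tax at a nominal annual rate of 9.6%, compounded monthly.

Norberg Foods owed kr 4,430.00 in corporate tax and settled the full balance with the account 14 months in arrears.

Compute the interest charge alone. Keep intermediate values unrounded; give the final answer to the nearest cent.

Interest (9.6%/yr ÷ 12 = 0.8%/month): kr 4,430.00 × ((1 + 0.008)^14 − 1) = kr 522.8044…

kr 522.80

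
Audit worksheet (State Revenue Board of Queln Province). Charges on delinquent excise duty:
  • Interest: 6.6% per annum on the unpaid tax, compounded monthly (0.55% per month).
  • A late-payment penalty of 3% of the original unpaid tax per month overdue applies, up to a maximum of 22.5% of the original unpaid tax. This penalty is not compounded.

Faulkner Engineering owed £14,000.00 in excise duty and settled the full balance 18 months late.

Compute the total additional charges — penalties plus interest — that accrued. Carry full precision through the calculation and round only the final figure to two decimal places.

£4,602.74

Penalty (uncapped): 18 × 3% × £14,000.00 = £7,560.00; cap = 22.5% × £14,000.00 = £3,150.00 → penalty = £3,150.00
Interest: £14,000.00 × ((1 + 0.0055)^18 − 1) = £14,000.00 × 0.1037669… = £1,452.7360…
Penalties + interest = £3,150.0000 + £1,452.7360… = £4,602.74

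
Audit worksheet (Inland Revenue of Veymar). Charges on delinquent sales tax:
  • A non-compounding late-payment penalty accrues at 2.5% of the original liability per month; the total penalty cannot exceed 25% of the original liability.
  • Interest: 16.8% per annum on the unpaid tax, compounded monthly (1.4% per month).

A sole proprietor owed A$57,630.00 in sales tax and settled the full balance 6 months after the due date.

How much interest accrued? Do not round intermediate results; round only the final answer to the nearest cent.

A$5,013.55

Interest: A$57,630.00 × ((1 + 0.014)^6 − 1) = A$57,630.00 × 0.0869955… = A$5,013.5483…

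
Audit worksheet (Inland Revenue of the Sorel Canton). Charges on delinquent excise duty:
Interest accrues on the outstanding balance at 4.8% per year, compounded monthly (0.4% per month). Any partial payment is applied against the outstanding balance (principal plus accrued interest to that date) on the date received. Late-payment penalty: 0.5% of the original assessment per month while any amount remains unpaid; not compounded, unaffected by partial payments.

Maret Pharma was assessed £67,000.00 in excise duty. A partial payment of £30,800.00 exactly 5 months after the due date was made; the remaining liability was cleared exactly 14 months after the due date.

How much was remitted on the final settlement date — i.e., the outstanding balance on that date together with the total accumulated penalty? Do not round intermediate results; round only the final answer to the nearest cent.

£43,614.42

Balance at month 5: £67,000.0000 × (1 + 0.004)^5 = £68,350.7630…
After £30,800.00 payment: £68,350.7630… − £30,800.00 = £37,550.7630…
Balance at month 14: £37,550.7630… × (1 + 0.004)^9 = £38,924.4228…
Penalty: 14 × 0.5% × £67,000.00 = £4,690.00
Final settlement = outstanding balance + penalty = £38,924.4228… + £4,690.00 = £43,614.42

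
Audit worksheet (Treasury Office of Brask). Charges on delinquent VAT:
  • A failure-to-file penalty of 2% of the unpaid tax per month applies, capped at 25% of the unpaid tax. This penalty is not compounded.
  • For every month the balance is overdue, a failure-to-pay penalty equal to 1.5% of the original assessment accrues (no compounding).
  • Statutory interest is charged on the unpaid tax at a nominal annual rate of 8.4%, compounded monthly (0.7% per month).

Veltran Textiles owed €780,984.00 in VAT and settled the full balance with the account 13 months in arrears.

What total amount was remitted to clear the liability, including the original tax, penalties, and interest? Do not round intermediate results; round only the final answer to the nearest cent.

Failure-to-file: 13 × 2% × €780,984.00 = €203,055.84, capped at 25% × €780,984.00 = €195,246.00
Failure-to-pay penalty: 13 × 1.5% × €780,984.00 = €152,291.88
Interest: €780,984.00 × ((1 + 0.007)^13 − 1) = €780,984.00 × 0.0949218… = €74,132.4356…
Total = €780,984.00 + €347,537.8800 + €74,132.4356… = €1,202,654.32

€1,202,654.32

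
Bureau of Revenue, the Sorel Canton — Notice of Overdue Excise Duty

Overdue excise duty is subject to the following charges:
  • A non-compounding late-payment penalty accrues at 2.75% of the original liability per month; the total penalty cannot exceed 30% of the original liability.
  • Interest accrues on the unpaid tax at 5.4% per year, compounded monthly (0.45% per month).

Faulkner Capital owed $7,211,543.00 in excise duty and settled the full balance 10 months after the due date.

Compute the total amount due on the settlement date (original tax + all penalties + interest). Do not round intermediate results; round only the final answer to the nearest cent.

Penalty: 10 × 2.75% × $7,211,543.00 = $1,983,174.33… (below the 30% cap of $2,163,462.90)
Interest: $7,211,543.00 × ((1 + 0.0045)^10 − 1) = $7,211,543.00 × 0.0459223… = $331,170.4362…
Total = $7,211,543.00 + $1,983,174.3250 + $331,170.4362… = $9,525,887.76

$9,525,887.76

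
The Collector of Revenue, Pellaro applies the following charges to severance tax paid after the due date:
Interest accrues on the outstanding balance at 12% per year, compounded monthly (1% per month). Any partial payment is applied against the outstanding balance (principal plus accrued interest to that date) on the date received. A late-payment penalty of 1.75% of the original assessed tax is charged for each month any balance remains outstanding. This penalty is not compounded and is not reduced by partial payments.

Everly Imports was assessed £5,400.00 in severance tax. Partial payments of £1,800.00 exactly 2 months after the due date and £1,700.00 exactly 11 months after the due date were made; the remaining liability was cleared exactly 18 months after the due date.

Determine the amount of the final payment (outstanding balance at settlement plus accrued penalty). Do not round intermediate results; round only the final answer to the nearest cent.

£4,226.92

Balance at month 2: £5,400.0000 × (1 + 0.01)^2 = £5,508.5400
After £1,800.00 payment: £5,508.5400 − £1,800.00 = £3,708.5400
Balance at month 11: £3,708.5400 × (1 + 0.01)^9 = £4,055.9756…
After £1,700.00 payment: £4,055.9756… − £1,700.00 = £2,355.9756…
Balance at month 18: £2,355.9756… × (1 + 0.01)^7 = £2,525.9247…
Penalty: 18 × 1.75% × £5,400.00 = £1,701.00
Final settlement = outstanding balance + penalty = £2,525.9247… + £1,701.00 = £4,226.92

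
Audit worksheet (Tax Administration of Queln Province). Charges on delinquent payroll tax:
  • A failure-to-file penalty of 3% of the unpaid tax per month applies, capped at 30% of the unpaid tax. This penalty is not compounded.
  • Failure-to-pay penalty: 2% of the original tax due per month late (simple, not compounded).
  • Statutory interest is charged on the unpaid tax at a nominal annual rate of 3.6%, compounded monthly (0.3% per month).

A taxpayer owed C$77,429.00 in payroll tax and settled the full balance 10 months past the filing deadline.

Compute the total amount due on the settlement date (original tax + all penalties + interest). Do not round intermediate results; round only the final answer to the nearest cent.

Failure-to-file: 10 × 3% × C$77,429.00 = C$23,228.70, capped at 30% × C$77,429.00 = C$23,228.70
Failure-to-pay penalty: 10 × 2% × C$77,429.00 = C$15,485.80
Interest: C$77,429.00 × ((1 + 0.003)^10 − 1) = C$77,429.00 × 0.0304083… = C$2,354.4809…
Total = C$77,429.00 + C$38,714.5000 + C$2,354.4809… = C$118,497.98

C$118,497.98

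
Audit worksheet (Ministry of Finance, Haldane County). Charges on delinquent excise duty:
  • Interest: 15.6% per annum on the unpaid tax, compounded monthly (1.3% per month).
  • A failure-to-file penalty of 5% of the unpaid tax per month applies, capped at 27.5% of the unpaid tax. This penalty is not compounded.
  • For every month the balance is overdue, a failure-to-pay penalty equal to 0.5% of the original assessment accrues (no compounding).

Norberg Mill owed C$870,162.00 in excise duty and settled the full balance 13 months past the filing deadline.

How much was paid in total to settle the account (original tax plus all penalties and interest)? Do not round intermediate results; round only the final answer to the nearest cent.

C$1,325,109.89

Failure-to-file: 13 × 5% × C$870,162.00 = C$565,605.30, capped at 27.5% × C$870,162.00 = C$239,294.55
Failure-to-pay penalty: 13 × 0.5% × C$870,162.00 = C$56,560.53
Interest: C$870,162.00 × ((1 + 0.013)^13 − 1) = C$870,162.00 × 0.1828312… = C$159,092.8056…
Total = C$870,162.00 + C$295,855.0800 + C$159,092.8056… = C$1,325,109.89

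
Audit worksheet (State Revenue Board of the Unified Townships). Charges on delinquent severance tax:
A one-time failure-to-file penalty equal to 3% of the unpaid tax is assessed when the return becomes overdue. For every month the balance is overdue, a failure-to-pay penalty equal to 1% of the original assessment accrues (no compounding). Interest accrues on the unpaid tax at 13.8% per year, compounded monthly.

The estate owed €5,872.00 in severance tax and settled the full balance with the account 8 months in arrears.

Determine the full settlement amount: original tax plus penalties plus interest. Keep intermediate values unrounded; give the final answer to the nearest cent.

Failure-to-file penalty: 3% × €5,872.00 = €176.16
Failure-to-pay penalty: 8 × 1% × €5,872.00 = €469.76
Interest (13.8%/yr ÷ 12 = 1.15%/month): €5,872.00 × ((1 + 0.0115)^8 − 1) = €562.4754…
Total = €5,872.00 + €645.9200 + €562.4754… = €7,080.40

€7,080.40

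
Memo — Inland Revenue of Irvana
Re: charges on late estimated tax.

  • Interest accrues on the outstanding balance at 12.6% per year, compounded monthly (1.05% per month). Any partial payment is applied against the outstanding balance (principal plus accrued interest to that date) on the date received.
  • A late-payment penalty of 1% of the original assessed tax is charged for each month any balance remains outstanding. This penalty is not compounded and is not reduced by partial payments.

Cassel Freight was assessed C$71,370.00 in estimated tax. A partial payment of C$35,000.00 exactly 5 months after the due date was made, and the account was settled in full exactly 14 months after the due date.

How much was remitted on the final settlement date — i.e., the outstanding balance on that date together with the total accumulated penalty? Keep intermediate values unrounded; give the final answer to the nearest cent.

C$54,150.32

Balance at month 5: C$71,370.0000 × (1 + 0.0105)^5 = C$75,196.4410…
After C$35,000.00 payment: C$75,196.4410… − C$35,000.00 = C$40,196.4410…
Balance at month 14: C$40,196.4410… × (1 + 0.0105)^9 = C$44,158.5152…
Penalty: 14 × 1% × C$71,370.00 = C$9,991.80
Final settlement = outstanding balance + penalty = C$44,158.5152… + C$9,991.80 = C$54,150.32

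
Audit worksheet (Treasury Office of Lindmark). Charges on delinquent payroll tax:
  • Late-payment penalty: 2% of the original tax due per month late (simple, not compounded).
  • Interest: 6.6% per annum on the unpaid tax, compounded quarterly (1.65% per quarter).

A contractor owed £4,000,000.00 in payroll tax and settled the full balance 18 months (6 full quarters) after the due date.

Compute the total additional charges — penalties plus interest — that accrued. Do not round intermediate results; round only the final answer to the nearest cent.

£1,852,698.85

Late-payment penalty = 2% × £4,000,000.00 × 18 mo = £1,440,000.00
Interest: £4,000,000.00 × ((1 + 0.0165)^6 − 1) = £4,000,000.00 × 0.1031747… = £412,698.8466…
Penalties + interest = £1,440,000.0000 + £412,698.8466… = £1,852,698.85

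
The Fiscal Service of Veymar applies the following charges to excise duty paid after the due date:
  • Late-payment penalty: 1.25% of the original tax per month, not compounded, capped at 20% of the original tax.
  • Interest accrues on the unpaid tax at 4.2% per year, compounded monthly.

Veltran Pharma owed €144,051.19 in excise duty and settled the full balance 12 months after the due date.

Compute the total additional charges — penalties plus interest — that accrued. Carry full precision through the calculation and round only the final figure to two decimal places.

€27,775.66

Penalty: 12 × 1.25% × €144,051.19 = €21,607.68… (below the 20% cap of €28,810.24…)
Interest (4.2%/yr ÷ 12 = 0.35%/month): €144,051.19 × ((1 + 0.0035)^12 − 1) = €6,167.9849…
Penalties + interest = €21,607.6785 + €6,167.9849… = €27,775.66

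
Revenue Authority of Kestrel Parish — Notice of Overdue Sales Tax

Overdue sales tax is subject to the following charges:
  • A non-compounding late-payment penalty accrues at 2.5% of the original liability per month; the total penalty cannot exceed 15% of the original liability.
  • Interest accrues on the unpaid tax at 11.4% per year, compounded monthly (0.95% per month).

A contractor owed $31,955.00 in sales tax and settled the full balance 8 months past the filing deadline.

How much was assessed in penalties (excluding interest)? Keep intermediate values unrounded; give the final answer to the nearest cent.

$4,793.25

Penalty (uncapped): 8 × 2.5% × $31,955.00 = $6,391.00; cap = 15% × $31,955.00 = $4,793.25 → penalty = $4,793.25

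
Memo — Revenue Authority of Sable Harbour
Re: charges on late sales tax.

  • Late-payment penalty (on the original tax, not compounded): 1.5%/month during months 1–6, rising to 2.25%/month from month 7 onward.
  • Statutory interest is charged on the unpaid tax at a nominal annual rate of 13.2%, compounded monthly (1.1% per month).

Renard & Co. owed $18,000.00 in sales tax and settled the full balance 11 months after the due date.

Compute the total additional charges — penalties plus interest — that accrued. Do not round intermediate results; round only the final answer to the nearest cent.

Penalty, months 1–6: 6 × 1.5% × $18,000.00 = $1,620.00
Penalty, months 7–11: 5 × 2.25% × $18,000.00 = $2,025.00
Interest: $18,000.00 × ((1 + 0.011)^11 − 1) = $18,000.00 × 0.1278795… = $2,301.8314…
Penalties + interest = $3,645.0000 + $2,301.8314… = $5,946.83

$5,946.83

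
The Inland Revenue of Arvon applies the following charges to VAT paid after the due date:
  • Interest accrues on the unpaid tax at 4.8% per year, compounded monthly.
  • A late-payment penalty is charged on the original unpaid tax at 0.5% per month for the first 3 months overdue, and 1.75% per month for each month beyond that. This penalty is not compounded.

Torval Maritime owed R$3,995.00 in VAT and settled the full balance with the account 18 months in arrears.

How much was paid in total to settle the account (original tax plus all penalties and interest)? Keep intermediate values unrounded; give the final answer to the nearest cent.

R$5,401.24

Penalty, months 1–3: 3 × 0.5% × R$3,995.00 = R$59.93…
Penalty, months 4–18: 15 × 1.75% × R$3,995.00 = R$1,048.69…
Interest (4.8%/yr ÷ 12 = 0.4%/month): R$3,995.00 × ((1 + 0.004)^18 − 1) = R$297.6316…
Total = R$3,995.00 + R$1,108.6125 + R$297.6316… = R$5,401.24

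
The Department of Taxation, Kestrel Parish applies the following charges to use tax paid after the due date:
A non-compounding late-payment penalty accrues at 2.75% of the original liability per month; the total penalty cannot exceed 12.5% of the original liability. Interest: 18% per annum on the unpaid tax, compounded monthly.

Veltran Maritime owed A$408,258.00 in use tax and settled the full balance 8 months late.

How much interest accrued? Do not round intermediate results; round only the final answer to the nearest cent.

A$51,641.61

Interest (18%/yr ÷ 12 = 1.5%/month): A$408,258.00 × ((1 + 0.015)^8 − 1) = A$51,641.6104…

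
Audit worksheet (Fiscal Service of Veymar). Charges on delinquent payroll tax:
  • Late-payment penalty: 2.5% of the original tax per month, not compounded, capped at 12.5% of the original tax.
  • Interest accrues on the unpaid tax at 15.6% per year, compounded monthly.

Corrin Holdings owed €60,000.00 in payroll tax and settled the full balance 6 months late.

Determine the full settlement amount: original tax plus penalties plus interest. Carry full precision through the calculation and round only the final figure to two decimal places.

Penalty (uncapped): 6 × 2.5% × €60,000.00 = €9,000.00; cap = 12.5% × €60,000.00 = €7,500.00 → penalty = €7,500.00
Interest (15.6%/yr ÷ 12 = 1.3%/month): €60,000.00 × ((1 + 0.013)^6 − 1) = €4,834.7622…
Total = €60,000.00 + €7,500.0000 + €4,834.7622… = €72,334.76

€72,334.76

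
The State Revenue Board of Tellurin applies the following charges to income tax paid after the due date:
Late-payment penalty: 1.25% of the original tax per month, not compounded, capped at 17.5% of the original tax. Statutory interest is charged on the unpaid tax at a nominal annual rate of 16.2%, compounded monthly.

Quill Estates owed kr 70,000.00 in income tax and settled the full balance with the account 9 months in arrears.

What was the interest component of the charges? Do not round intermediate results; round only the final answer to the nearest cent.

kr 8,979.03

Interest (16.2%/yr ÷ 12 = 1.35%/month): kr 70,000.00 × ((1 + 0.0135)^9 − 1) = kr 8,979.0340…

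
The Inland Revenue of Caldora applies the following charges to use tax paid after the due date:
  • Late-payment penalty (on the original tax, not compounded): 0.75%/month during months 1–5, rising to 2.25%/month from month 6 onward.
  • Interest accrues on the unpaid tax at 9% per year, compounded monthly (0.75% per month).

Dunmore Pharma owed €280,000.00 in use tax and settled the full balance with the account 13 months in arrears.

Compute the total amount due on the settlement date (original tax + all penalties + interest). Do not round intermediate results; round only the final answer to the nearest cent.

Penalty, months 1–5: 5 × 0.75% × €280,000.00 = €10,500.00
Penalty, months 6–13: 8 × 2.25% × €280,000.00 = €50,400.00
Interest: €280,000.00 × ((1 + 0.0075)^13 − 1) = €280,000.00 × 0.1020104… = €28,562.9258…
Total = €280,000.00 + €60,900.0000 + €28,562.9258… = €369,462.93

€369,462.93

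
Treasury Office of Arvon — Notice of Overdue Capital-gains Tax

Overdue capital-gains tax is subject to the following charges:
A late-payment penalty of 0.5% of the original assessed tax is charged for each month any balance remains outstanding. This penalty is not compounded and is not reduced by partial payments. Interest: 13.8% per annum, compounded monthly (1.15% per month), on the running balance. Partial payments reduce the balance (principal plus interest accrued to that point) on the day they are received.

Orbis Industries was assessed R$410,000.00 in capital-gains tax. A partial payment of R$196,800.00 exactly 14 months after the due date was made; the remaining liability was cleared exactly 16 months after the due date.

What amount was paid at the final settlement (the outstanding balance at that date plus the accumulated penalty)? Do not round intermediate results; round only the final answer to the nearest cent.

Balance at month 14: R$410,000.0000 × (1 + 0.0115)^14 = R$481,178.5690…
After R$196,800.00 payment: R$481,178.5690… − R$196,800.00 = R$284,378.5690…
Balance at month 16: R$284,378.5690… × (1 + 0.0115)^2 = R$290,956.8851…
Penalty: 16 × 0.5% × R$410,000.00 = R$32,800.00
Final settlement = outstanding balance + penalty = R$290,956.8851… + R$32,800.00 = R$323,756.89

R$323,756.89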